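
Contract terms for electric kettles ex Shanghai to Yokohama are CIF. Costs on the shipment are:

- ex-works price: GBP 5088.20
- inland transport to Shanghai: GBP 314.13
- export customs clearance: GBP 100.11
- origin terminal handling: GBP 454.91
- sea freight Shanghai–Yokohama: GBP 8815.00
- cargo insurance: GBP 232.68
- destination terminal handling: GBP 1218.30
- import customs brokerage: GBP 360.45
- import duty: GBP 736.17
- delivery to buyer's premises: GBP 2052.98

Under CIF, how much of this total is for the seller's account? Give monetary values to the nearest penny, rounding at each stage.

CIF: the seller pays costs through ocean freight and marine insurance to the destination port.
Seller's account: goods 5088.20 + inland to port 314.13 + export clearance 100.11 + origin terminal 454.91 + freight 8815.00 + insurance 232.68 = 15005.03
Buyer's account: destination terminal 1218.30 + brokerage 360.45 + duty 736.17 + delivery 2052.98 = 4367.90

Seller's account: GBP 15005.03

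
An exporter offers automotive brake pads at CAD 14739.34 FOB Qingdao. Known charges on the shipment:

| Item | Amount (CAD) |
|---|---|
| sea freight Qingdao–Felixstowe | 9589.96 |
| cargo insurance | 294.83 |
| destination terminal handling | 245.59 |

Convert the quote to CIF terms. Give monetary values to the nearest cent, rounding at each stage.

CIF price: CAD 24624.13

Not relevant to the conversion: destination terminal — on the buyer under both terms; not part of either seller's price.
From FOB to CIF, the seller additionally bears: freight, insurance.
CIF price = 14739.34 + 9589.96 + 294.83 = 24624.13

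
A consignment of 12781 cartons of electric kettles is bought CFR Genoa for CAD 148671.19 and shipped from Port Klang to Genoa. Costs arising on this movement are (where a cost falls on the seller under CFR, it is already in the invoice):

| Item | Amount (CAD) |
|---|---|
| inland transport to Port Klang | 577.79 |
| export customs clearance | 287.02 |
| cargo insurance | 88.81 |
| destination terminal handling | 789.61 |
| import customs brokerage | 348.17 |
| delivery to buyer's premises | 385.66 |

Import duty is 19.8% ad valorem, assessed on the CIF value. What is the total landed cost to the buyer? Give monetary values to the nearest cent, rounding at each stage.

CFR: the seller pays costs through ocean freight to the destination port, but not insurance.
Already in the invoice (seller's account under CFR): inland to port, export clearance — exclude.
CIF value = CFR price + insurance = 148671.19 + 88.81 = 148760.00
Import duty = 148760.00 × 19.8% = 29454.48
Buyer bears: insurance 88.81 + destination terminal 789.61 + brokerage 348.17 + delivery 385.66 + duty 29454.48 = 31066.73
Landed cost = invoice 148671.19 + 31066.73 = 179737.92

Total landed cost: CAD 179737.92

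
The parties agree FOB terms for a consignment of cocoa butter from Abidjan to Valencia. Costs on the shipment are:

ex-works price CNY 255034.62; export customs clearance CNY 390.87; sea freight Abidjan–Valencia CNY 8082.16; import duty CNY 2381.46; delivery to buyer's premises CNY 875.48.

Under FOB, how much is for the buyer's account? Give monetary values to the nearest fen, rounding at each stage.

FOB: the seller bears costs until goods are on board at the origin port; the buyer bears freight, insurance and all costs thereafter.
Seller's account: goods 255034.62 + export clearance 390.87 = 255425.49
Buyer's account: freight 8082.16 + duty 2381.46 + delivery 875.48 = 11339.10

Buyer's account: CNY 11339.10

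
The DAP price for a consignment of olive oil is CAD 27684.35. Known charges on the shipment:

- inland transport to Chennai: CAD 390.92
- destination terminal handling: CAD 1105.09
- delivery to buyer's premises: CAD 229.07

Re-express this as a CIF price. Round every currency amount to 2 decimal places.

CIF price: CAD 26350.19

Not relevant to the conversion: inland to port — on the seller under both DAP and CIF; already in the DAP price and stays in the CIF price.
From DAP to CIF, the seller no longer bears: destination terminal, delivery.
CIF price = 27684.35 − 1105.09 − 229.07 = 26350.19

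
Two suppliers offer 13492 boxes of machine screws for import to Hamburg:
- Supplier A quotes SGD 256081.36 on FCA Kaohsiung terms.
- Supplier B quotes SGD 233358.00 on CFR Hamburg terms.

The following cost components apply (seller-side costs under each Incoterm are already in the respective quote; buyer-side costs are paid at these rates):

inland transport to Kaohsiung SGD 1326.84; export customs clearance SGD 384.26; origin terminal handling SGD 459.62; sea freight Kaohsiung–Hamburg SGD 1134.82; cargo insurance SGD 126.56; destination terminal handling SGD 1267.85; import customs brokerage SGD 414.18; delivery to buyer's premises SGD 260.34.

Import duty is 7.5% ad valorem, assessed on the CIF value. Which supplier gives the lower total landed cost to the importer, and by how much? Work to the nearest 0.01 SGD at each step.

Supplier B is cheaper by SGD 26141.64

Supplier A (FCA):
CIF value = FCA price + origin terminal + freight + insurance = 256081.36 + 459.62 + 1134.82 + 126.56 = 257802.36
Import duty = 257802.36 × 7.5% = 19335.18
Buyer bears (A): 459.62 + 1134.82 + 126.56 + 1267.85 + 414.18 + 260.34 = 3663.37
Landed cost (A) = invoice 256081.36 + 3663.37 + duty 19335.18 = 279079.91
Supplier B (CFR):
CIF value = CFR price + insurance = 233358.00 + 126.56 = 233484.56
Import duty = 233484.56 × 7.5% = 17511.34
Buyer bears (B): 126.56 + 1267.85 + 414.18 + 260.34 = 2068.93
Landed cost (B) = invoice 233358.00 + 2068.93 + duty 17511.34 = 252938.27
Difference = |279079.91 − 252938.27| = 26141.64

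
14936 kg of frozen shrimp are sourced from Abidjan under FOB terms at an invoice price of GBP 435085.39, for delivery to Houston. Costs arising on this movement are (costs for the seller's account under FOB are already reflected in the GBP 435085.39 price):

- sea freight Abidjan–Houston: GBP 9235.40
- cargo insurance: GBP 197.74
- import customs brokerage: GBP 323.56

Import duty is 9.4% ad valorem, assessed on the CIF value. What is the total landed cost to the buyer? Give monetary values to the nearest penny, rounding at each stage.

FOB: the seller bears costs until goods are on board at the origin port; the buyer bears freight, insurance and all costs thereafter.
CIF value = FOB price + freight + insurance = 435085.39 + 9235.40 + 197.74 = 444518.53
Import duty = 444518.53 × 9.4% = 41784.74
Buyer bears: freight 9235.40 + insurance 197.74 + brokerage 323.56 + duty 41784.74 = 51541.44
Landed cost = invoice 435085.39 + 51541.44 = 486626.83

Total landed cost: GBP 486626.83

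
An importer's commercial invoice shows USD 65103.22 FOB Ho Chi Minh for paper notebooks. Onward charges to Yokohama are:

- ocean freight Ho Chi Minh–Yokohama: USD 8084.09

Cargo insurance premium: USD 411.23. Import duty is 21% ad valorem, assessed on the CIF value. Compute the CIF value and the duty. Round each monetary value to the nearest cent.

CIF = FOB price + freight + insurance
CIF = 65103.22 + 8084.09 + 411.23 = 73598.54
Import duty = 73598.54 × 21% = 15455.69

CIF value: USD 73598.54; import duty: USD 15455.69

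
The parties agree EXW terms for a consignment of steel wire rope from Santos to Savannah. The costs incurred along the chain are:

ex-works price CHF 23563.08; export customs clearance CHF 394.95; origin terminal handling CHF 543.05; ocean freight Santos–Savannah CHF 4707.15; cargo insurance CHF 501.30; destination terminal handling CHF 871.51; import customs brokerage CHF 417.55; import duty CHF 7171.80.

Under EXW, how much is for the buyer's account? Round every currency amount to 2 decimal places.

Buyer's account: CHF 14607.31

EXW: the seller makes goods available at their premises; the buyer bears all onward costs.
Seller's account: goods 23563.08 = 23563.08
Buyer's account: export clearance 394.95 + origin terminal 543.05 + freight 4707.15 + insurance 501.30 + destination terminal 871.51 + brokerage 417.55 + duty 7171.80 = 14607.31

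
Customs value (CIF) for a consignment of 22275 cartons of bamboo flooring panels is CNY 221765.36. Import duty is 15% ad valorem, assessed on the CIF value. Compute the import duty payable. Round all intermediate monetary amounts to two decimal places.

Import duty: CNY 33264.80

Import duty = 221765.36 × 15% = 33264.80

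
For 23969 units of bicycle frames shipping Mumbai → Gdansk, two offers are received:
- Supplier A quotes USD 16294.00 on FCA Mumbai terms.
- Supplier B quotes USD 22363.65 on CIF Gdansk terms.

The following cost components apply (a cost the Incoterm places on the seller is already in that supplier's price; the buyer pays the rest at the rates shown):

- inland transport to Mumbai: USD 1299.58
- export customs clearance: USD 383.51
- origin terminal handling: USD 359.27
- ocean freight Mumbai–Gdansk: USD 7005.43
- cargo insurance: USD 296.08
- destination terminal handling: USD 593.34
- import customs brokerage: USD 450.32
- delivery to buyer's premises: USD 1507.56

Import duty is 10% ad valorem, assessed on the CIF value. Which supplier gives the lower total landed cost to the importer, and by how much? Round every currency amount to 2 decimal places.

Supplier A (FCA):
CIF value = FCA price + origin terminal + freight + insurance = 16294.00 + 359.27 + 7005.43 + 296.08 = 23954.78
Import duty = 23954.78 × 10% = 2395.48
Buyer bears (A): 359.27 + 7005.43 + 296.08 + 593.34 + 450.32 + 1507.56 = 10212.00
Landed cost (A) = invoice 16294.00 + 10212.00 + duty 2395.48 = 28901.48
Supplier B (CIF):
The CIF price already equals the CIF value: 22363.65
Import duty = 22363.65 × 10% = 2236.37
Buyer bears (B): 593.34 + 450.32 + 1507.56 = 2551.22
Landed cost (B) = invoice 22363.65 + 2551.22 + duty 2236.37 = 27151.24
Difference = |28901.48 − 27151.24| = 1750.24

Supplier B is cheaper by USD 1750.24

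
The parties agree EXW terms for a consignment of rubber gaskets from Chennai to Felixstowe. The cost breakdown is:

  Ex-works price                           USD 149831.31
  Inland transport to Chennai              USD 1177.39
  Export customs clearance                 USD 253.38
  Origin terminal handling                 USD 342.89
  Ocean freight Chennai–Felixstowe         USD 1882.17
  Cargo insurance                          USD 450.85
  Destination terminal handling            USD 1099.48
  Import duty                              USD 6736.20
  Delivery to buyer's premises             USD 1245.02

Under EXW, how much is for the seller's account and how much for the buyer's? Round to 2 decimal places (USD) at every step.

Seller: USD 149831.31; buyer: USD 13187.38

EXW: the seller makes goods available at their premises; the buyer bears all onward costs.
Seller's account: goods 149831.31 = 149831.31
Buyer's account: inland to port 1177.39 + export clearance 253.38 + origin terminal 342.89 + freight 1882.17 + insurance 450.85 + destination terminal 1099.48 + duty 6736.20 + delivery 1245.02 = 13187.38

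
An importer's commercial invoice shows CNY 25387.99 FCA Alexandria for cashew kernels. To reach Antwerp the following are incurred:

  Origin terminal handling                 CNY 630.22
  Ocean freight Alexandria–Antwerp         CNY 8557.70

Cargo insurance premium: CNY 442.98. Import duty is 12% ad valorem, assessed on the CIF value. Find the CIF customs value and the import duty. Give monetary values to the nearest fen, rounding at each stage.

CIF = FCA price + pre-shipment costs + freight + insurance
CIF = 25387.99 + 630.22 + 8557.70 + 442.98 = 35018.89
Import duty = 35018.89 × 12% = 4202.27

CIF value: CNY 35018.89; import duty: CNY 4202.27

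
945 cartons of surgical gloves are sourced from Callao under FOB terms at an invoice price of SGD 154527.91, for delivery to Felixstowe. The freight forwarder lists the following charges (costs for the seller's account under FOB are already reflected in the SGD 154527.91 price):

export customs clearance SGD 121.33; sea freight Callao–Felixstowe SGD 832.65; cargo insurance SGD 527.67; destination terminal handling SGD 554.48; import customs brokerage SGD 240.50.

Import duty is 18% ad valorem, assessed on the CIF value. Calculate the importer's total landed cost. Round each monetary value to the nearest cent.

FOB: the seller bears costs until goods are on board at the origin port; the buyer bears freight, insurance and all costs thereafter.
Already in the invoice (seller's account under FOB): export clearance — exclude.
CIF value = FOB price + freight + insurance = 154527.91 + 832.65 + 527.67 = 155888.23
Import duty = 155888.23 × 18% = 28059.88
Buyer bears: freight 832.65 + insurance 527.67 + destination terminal 554.48 + brokerage 240.50 + duty 28059.88 = 30215.18
Landed cost = invoice 154527.91 + 30215.18 = 184743.09

Total landed cost: SGD 184743.09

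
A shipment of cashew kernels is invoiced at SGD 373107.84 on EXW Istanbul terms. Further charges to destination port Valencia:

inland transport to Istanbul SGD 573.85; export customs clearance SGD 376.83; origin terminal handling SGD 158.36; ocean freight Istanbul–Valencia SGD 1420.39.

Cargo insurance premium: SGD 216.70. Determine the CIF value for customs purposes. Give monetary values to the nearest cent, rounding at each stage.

CIF = EXW price + pre-shipment costs + freight + insurance
CIF = 373107.84 + 573.85 + 376.83 + 158.36 + 1420.39 + 216.70 = 375853.97

CIF value: SGD 375853.97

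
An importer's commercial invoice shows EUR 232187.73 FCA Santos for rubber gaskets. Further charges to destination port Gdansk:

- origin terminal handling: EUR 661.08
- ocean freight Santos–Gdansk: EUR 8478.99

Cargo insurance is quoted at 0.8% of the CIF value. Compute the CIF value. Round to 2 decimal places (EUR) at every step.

Let C be the CIF value. C = FCA price + pre-shipment costs + freight + 0.8% × C
C − 0.8% × C = 232187.73 + 661.08 + 8478.99
0.992 × C = 241327.80
C = 241327.80 / 0.992 = 243273.99
Insurance premium = 0.8% × 243273.99 = 1946.19

CIF value: EUR 243273.99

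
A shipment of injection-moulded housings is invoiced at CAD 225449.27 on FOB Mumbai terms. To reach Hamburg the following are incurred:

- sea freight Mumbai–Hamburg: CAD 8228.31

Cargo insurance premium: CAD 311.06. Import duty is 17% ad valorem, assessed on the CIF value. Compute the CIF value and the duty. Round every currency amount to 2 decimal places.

CIF = FOB price + freight + insurance
CIF = 225449.27 + 8228.31 + 311.06 = 233988.64
Import duty = 233988.64 × 17% = 39778.07

CIF value: CAD 233988.64; import duty: CAD 39778.07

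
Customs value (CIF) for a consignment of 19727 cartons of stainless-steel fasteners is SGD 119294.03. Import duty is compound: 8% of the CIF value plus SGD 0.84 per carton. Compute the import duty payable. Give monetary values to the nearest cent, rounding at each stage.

Ad valorem component: 119294.03 × 8% = 9543.52
Specific component: 19727 × 0.84 = 16570.68
Import duty = 9543.52 + 16570.68 = 26114.20

Import duty: SGD 26114.20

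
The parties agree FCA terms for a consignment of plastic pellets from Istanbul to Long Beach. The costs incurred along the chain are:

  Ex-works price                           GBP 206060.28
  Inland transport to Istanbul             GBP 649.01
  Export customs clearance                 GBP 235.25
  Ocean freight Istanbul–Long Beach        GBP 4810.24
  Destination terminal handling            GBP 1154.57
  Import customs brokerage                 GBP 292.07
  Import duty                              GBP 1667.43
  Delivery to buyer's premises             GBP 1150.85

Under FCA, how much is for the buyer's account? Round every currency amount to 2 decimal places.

FCA: the seller delivers export-cleared goods to the carrier; the buyer bears costs from that point.
Seller's account: goods 206060.28 + inland to port 649.01 + export clearance 235.25 = 206944.54
Buyer's account: freight 4810.24 + destination terminal 1154.57 + brokerage 292.07 + duty 1667.43 + delivery 1150.85 = 9075.16

Buyer's account: GBP 9075.16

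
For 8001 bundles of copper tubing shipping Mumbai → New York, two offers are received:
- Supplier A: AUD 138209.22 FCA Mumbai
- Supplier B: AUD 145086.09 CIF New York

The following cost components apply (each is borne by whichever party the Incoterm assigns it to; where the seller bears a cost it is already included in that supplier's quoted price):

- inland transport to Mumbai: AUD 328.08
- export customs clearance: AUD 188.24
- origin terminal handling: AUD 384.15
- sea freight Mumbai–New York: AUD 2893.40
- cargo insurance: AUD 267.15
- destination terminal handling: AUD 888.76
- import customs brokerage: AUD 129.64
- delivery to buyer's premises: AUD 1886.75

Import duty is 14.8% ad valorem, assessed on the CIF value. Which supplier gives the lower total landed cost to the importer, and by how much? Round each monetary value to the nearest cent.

Supplier A (FCA):
CIF value = FCA price + origin terminal + freight + insurance = 138209.22 + 384.15 + 2893.40 + 267.15 = 141753.92
Import duty = 141753.92 × 14.8% = 20979.58
Buyer bears (A): 384.15 + 2893.40 + 267.15 + 888.76 + 129.64 + 1886.75 = 6449.85
Landed cost (A) = invoice 138209.22 + 6449.85 + duty 20979.58 = 165638.65
Supplier B (CIF):
The CIF price already equals the CIF value: 145086.09
Import duty = 145086.09 × 14.8% = 21472.74
Buyer bears (B): 888.76 + 129.64 + 1886.75 = 2905.15
Landed cost (B) = invoice 145086.09 + 2905.15 + duty 21472.74 = 169463.98
Difference = |165638.65 − 169463.98| = 3825.33

Supplier A is cheaper by AUD 3825.33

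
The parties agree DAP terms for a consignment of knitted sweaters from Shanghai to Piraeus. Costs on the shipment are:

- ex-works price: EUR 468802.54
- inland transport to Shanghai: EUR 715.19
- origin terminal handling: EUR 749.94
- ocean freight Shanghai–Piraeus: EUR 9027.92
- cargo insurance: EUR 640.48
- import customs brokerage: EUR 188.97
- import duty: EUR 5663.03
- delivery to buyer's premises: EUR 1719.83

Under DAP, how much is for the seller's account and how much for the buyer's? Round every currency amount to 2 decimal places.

DAP: the seller bears all costs to the named destination except import duty and clearance.
Seller's account: goods 468802.54 + inland to port 715.19 + origin terminal 749.94 + freight 9027.92 + insurance 640.48 + delivery 1719.83 = 481655.90
Buyer's account: brokerage 188.97 + duty 5663.03 = 5852.00

Seller: EUR 481655.90; buyer: EUR 5852.00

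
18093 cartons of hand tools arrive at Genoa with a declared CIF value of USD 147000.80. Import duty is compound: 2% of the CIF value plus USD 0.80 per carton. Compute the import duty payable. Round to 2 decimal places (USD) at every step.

Import duty: USD 17414.42

Ad valorem component: 147000.80 × 2% = 2940.02
Specific component: 18093 × 0.80 = 14474.40
Import duty = 2940.02 + 14474.40 = 17414.42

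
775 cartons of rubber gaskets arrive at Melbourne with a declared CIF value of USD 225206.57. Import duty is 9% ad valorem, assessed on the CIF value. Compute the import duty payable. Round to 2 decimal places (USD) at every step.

Import duty: USD 20268.59

Import duty = 225206.57 × 9% = 20268.59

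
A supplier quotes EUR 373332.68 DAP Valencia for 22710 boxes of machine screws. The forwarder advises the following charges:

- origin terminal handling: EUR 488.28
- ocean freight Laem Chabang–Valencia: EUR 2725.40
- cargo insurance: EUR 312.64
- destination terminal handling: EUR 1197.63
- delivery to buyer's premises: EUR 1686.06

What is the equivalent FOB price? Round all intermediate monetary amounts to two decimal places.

FOB price: EUR 367410.95

Not relevant to the conversion: origin terminal — on the seller under both DAP and FOB; already in the DAP price and stays in the FOB price.
From DAP to FOB, the seller no longer bears: freight, insurance, destination terminal, delivery.
FOB price = 373332.68 − 2725.40 − 312.64 − 1197.63 − 1686.06 = 367410.95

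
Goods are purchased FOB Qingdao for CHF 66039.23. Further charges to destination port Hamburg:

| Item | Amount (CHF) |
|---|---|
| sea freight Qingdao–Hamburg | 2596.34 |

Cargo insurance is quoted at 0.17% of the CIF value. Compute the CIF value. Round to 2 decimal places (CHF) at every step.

CIF value: CHF 68752.45

Let C be the CIF value. C = FOB price + freight + 0.17% × C
C − 0.17% × C = 66039.23 + 2596.34
0.9983 × C = 68635.57
C = 68635.57 / 0.9983 = 68752.45
Insurance premium = 0.17% × 68752.45 = 116.88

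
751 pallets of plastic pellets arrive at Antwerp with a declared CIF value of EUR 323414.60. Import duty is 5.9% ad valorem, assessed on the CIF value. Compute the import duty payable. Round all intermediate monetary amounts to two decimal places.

Import duty = 323414.60 × 5.9% = 19081.46

Import duty: EUR 19081.46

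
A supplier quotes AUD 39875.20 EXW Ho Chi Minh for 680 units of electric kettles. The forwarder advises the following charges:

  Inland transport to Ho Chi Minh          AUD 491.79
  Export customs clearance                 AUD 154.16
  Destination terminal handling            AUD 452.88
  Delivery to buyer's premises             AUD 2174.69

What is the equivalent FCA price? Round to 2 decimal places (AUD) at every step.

Not relevant to the conversion: delivery, destination terminal — on the buyer under both terms; not part of either seller's price.
From EXW to FCA, the seller additionally bears: inland to port, export clearance.
FCA price = 39875.20 + 491.79 + 154.16 = 40521.15

FCA price: AUD 40521.15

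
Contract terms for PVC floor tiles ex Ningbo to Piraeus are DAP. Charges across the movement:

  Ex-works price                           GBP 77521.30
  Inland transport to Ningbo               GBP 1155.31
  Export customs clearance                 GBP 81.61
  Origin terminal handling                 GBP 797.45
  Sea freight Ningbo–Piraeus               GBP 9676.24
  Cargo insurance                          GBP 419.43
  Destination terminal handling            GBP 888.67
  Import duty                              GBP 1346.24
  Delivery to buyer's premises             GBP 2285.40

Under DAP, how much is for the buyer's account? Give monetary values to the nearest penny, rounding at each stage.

Buyer's account: GBP 1346.24

DAP: the seller bears all costs to the named destination except import duty and clearance.
Seller's account: goods 77521.30 + inland to port 1155.31 + export clearance 81.61 + origin terminal 797.45 + freight 9676.24 + insurance 419.43 + destination terminal 888.67 + delivery 2285.40 = 92825.41
Buyer's account: duty 1346.24 = 1346.24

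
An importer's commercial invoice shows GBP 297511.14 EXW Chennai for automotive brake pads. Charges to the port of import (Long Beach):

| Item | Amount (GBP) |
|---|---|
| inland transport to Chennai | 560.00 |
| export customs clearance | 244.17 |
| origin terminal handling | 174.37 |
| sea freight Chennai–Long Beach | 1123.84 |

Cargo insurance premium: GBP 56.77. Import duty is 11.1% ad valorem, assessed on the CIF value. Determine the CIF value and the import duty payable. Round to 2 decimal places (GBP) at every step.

CIF value: GBP 299670.29; import duty: GBP 33263.40

CIF = EXW price + pre-shipment costs + freight + insurance
CIF = 297511.14 + 560.00 + 244.17 + 174.37 + 1123.84 + 56.77 = 299670.29
Import duty = 299670.29 × 11.1% = 33263.40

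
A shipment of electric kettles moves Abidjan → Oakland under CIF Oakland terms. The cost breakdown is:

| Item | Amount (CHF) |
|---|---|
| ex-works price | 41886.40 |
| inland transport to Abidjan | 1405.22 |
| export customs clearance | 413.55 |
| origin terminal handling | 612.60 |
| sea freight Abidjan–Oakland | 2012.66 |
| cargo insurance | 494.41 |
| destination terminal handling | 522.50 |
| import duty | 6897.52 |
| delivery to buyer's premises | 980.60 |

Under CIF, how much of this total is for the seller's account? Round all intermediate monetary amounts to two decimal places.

Seller's account: CHF 46824.84

CIF: the seller pays costs through ocean freight and marine insurance to the destination port.
Seller's account: goods 41886.40 + inland to port 1405.22 + export clearance 413.55 + origin terminal 612.60 + freight 2012.66 + insurance 494.41 = 46824.84
Buyer's account: destination terminal 522.50 + duty 6897.52 + delivery 980.60 = 8400.62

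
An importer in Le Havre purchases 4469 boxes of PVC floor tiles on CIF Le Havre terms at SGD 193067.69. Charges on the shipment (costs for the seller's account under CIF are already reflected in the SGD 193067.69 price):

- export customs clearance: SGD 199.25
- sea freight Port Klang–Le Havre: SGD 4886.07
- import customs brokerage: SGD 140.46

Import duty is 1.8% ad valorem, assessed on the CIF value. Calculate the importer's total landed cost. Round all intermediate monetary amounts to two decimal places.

Total landed cost: SGD 196683.37

CIF: the seller pays costs through ocean freight and marine insurance to the destination port.
Already in the invoice (seller's account under CIF): export clearance, freight — exclude.
The CIF price already equals the CIF value: 193067.69
Import duty = 193067.69 × 1.8% = 3475.22
Buyer bears: brokerage 140.46 + duty 3475.22 = 3615.68
Landed cost = invoice 193067.69 + 3615.68 = 196683.37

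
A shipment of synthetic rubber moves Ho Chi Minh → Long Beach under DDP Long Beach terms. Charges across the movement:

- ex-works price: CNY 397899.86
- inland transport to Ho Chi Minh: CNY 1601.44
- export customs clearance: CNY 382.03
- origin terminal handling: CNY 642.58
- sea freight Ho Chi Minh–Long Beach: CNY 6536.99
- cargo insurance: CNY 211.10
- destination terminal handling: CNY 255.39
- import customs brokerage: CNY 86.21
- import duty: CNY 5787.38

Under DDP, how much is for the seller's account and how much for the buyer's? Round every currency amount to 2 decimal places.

Seller: CNY 413402.98; buyer: CNY 0.00

DDP: the seller bears all costs including import duty.
Seller's account: goods 397899.86 + inland to port 1601.44 + export clearance 382.03 + origin terminal 642.58 + freight 6536.99 + insurance 211.10 + destination terminal 255.39 + brokerage 86.21 + duty 5787.38 = 413402.98
Buyer's account: 0.00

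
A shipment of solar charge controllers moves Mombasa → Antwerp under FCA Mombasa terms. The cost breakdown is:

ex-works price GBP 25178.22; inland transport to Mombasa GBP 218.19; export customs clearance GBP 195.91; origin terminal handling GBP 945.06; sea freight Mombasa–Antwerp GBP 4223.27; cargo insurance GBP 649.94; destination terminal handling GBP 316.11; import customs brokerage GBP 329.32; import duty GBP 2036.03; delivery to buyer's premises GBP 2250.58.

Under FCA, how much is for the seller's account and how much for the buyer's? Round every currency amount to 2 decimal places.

Seller: GBP 25592.32; buyer: GBP 10750.31

FCA: the seller delivers export-cleared goods to the carrier; the buyer bears costs from that point.
Seller's account: goods 25178.22 + inland to port 218.19 + export clearance 195.91 = 25592.32
Buyer's account: origin terminal 945.06 + freight 4223.27 + insurance 649.94 + destination terminal 316.11 + brokerage 329.32 + duty 2036.03 + delivery 2250.58 = 10750.31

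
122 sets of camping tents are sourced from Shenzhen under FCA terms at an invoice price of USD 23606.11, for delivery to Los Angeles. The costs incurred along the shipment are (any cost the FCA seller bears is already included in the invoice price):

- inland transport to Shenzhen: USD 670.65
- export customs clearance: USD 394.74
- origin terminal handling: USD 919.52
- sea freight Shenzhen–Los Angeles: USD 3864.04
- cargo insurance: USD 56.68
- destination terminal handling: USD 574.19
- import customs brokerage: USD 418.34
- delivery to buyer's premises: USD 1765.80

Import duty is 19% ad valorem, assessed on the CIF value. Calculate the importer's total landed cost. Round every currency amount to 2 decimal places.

FCA: the seller delivers export-cleared goods to the carrier; the buyer bears costs from that point.
Already in the invoice (seller's account under FCA): inland to port, export clearance — exclude.
CIF value = FCA price + origin terminal + freight + insurance = 23606.11 + 919.52 + 3864.04 + 56.68 = 28446.35
Import duty = 28446.35 × 19% = 5404.81
Buyer bears: origin terminal 919.52 + freight 3864.04 + insurance 56.68 + destination terminal 574.19 + brokerage 418.34 + delivery 1765.80 + duty 5404.81 = 13003.38
Landed cost = invoice 23606.11 + 13003.38 = 36609.49

Total landed cost: USD 36609.49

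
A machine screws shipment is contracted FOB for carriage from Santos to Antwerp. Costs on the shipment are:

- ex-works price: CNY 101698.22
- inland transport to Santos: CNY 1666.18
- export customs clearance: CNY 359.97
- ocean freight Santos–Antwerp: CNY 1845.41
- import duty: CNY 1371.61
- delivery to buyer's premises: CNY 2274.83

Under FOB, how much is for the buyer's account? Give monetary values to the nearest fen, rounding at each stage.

FOB: the seller bears costs until goods are on board at the origin port; the buyer bears freight, insurance and all costs thereafter.
Seller's account: goods 101698.22 + inland to port 1666.18 + export clearance 359.97 = 103724.37
Buyer's account: freight 1845.41 + duty 1371.61 + delivery 2274.83 = 5491.85

Buyer's account: CNY 5491.85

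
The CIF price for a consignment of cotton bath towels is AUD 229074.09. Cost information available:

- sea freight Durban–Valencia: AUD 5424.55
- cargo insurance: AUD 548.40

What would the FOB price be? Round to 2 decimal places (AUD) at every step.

FOB price: AUD 223101.14

From CIF to FOB, the seller no longer bears: freight, insurance.
FOB price = 229074.09 − 5424.55 − 548.40 = 223101.14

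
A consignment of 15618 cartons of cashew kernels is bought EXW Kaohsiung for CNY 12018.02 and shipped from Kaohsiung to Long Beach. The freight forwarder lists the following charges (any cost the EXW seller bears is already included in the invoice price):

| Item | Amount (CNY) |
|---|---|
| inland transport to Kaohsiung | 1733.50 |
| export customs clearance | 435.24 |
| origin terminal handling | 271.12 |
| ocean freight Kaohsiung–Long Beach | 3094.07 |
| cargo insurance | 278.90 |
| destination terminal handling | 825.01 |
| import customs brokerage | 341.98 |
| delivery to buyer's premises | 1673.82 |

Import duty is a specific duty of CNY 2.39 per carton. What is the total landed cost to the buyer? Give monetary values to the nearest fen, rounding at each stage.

Total landed cost: CNY 57998.68

EXW: the seller makes goods available at their premises; the buyer bears all onward costs.
CIF value = EXW price + inland to port + export clearance + origin terminal + freight + insurance = 12018.02 + 1733.50 + 435.24 + 271.12 + 3094.07 + 278.90 = 17830.85
Import duty = 15618 × 2.39 = 37327.02
Buyer bears: inland to port 1733.50 + export clearance 435.24 + origin terminal 271.12 + freight 3094.07 + insurance 278.90 + destination terminal 825.01 + brokerage 341.98 + delivery 1673.82 + duty 37327.02 = 45980.66
Landed cost = invoice 12018.02 + 45980.66 = 57998.68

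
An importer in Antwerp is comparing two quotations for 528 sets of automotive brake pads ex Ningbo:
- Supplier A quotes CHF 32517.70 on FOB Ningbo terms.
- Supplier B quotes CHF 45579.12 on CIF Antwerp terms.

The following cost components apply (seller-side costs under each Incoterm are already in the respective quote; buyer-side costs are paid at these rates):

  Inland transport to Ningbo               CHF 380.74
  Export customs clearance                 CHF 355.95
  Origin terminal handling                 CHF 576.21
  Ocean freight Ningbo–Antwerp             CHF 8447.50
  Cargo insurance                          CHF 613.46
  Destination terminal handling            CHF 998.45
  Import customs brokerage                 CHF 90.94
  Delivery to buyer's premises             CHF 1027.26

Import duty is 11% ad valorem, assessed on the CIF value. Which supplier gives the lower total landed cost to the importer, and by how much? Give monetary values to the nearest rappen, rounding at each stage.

Supplier A is cheaper by CHF 4440.51

Supplier A (FOB):
CIF value = FOB price + freight + insurance = 32517.70 + 8447.50 + 613.46 = 41578.66
Import duty = 41578.66 × 11% = 4573.65
Buyer bears (A): 8447.50 + 613.46 + 998.45 + 90.94 + 1027.26 = 11177.61
Landed cost (A) = invoice 32517.70 + 11177.61 + duty 4573.65 = 48268.96
Supplier B (CIF):
The CIF price already equals the CIF value: 45579.12
Import duty = 45579.12 × 11% = 5013.70
Buyer bears (B): 998.45 + 90.94 + 1027.26 = 2116.65
Landed cost (B) = invoice 45579.12 + 2116.65 + duty 5013.70 = 52709.47
Difference = |48268.96 − 52709.47| = 4440.51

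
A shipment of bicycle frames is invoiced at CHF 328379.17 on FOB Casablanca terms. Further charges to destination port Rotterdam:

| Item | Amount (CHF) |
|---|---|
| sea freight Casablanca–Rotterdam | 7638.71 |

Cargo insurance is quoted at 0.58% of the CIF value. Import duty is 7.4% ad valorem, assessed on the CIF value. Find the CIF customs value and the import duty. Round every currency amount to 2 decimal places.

Let C be the CIF value. C = FOB price + freight + 0.58% × C
C − 0.58% × C = 328379.17 + 7638.71
0.9942 × C = 336017.88
C = 336017.88 / 0.9942 = 337978.15
Insurance premium = 0.58% × 337978.15 = 1960.27
Import duty = 337978.15 × 7.4% = 25010.38

CIF value: CHF 337978.15; import duty: CHF 25010.38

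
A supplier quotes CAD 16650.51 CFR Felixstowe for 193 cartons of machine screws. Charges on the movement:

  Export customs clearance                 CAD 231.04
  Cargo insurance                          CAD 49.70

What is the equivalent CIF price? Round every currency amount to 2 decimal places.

CIF price: CAD 16700.21

Not relevant to the conversion: export clearance — on the seller under both CFR and CIF; already in the CFR price and stays in the CIF price.
From CFR to CIF, the seller additionally bears: insurance.
CIF price = 16650.51 + 49.70 = 16700.21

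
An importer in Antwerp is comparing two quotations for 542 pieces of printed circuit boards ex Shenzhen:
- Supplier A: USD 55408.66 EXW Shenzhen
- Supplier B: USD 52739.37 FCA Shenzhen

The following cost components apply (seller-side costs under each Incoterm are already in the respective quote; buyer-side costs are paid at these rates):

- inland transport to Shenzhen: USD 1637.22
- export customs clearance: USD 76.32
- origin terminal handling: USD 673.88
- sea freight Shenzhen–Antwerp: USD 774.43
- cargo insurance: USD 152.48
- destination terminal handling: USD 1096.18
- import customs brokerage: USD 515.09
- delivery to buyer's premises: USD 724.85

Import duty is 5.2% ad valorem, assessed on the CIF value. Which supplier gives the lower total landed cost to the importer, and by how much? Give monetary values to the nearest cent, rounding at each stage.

Supplier A (EXW):
CIF value = EXW price + inland to port + export clearance + origin terminal + freight + insurance = 55408.66 + 1637.22 + 76.32 + 673.88 + 774.43 + 152.48 = 58722.99
Import duty = 58722.99 × 5.2% = 3053.60
Buyer bears (A): 1637.22 + 76.32 + 673.88 + 774.43 + 152.48 + 1096.18 + 515.09 + 724.85 = 5650.45
Landed cost (A) = invoice 55408.66 + 5650.45 + duty 3053.60 = 64112.71
Supplier B (FCA):
CIF value = FCA price + origin terminal + freight + insurance = 52739.37 + 673.88 + 774.43 + 152.48 = 54340.16
Import duty = 54340.16 × 5.2% = 2825.69
Buyer bears (B): 673.88 + 774.43 + 152.48 + 1096.18 + 515.09 + 724.85 = 3936.91
Landed cost (B) = invoice 52739.37 + 3936.91 + duty 2825.69 = 59501.97
Difference = |64112.71 − 59501.97| = 4610.74

Supplier B is cheaper by USD 4610.74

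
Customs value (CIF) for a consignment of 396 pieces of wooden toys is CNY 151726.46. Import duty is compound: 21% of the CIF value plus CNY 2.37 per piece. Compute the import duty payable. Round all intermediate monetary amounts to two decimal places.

Ad valorem component: 151726.46 × 21% = 31862.56
Specific component: 396 × 2.37 = 938.52
Import duty = 31862.56 + 938.52 = 32801.08

Import duty: CNY 32801.08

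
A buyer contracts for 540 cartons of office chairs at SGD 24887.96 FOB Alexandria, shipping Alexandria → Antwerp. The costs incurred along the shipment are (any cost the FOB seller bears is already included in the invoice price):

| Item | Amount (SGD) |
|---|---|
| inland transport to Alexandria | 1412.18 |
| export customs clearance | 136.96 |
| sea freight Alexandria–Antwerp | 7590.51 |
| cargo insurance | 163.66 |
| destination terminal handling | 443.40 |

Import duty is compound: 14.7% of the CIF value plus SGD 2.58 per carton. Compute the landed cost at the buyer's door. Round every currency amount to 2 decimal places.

Total landed cost: SGD 39277.12

FOB: the seller bears costs until goods are on board at the origin port; the buyer bears freight, insurance and all costs thereafter.
Already in the invoice (seller's account under FOB): inland to port, export clearance — exclude.
CIF value = FOB price + freight + insurance = 24887.96 + 7590.51 + 163.66 = 32642.13
Ad valorem component: 32642.13 × 14.7% = 4798.39
Specific component: 540 × 2.58 = 1393.20
Import duty = 4798.39 + 1393.20 = 6191.59
Buyer bears: freight 7590.51 + insurance 163.66 + destination terminal 443.40 + duty 6191.59 = 14389.16
Landed cost = invoice 24887.96 + 14389.16 = 39277.12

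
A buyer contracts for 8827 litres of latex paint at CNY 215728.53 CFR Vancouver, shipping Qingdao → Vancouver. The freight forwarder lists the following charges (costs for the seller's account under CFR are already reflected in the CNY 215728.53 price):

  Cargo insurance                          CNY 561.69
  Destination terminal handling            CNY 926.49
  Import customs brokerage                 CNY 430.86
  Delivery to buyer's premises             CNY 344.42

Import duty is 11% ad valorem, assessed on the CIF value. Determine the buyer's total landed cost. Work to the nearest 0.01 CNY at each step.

CFR: the seller pays costs through ocean freight to the destination port, but not insurance.
CIF value = CFR price + insurance = 215728.53 + 561.69 = 216290.22
Import duty = 216290.22 × 11% = 23791.92
Buyer bears: insurance 561.69 + destination terminal 926.49 + brokerage 430.86 + delivery 344.42 + duty 23791.92 = 26055.38
Landed cost = invoice 215728.53 + 26055.38 = 241783.91

Total landed cost: CNY 241783.91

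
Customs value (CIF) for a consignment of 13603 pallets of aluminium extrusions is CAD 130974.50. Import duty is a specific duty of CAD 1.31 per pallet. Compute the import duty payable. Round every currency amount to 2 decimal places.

Import duty: CAD 17819.93

Import duty = 13603 × 1.31 = 17819.93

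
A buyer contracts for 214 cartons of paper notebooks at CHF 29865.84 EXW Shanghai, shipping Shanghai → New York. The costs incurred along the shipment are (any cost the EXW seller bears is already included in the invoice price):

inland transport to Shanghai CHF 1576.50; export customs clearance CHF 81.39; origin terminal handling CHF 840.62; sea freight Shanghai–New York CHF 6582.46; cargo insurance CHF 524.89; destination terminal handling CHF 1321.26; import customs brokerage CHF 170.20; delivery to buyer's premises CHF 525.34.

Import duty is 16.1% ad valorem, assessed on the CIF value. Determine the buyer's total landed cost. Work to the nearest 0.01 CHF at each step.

Total landed cost: CHF 47843.44

EXW: the seller makes goods available at their premises; the buyer bears all onward costs.
CIF value = EXW price + inland to port + export clearance + origin terminal + freight + insurance = 29865.84 + 1576.50 + 81.39 + 840.62 + 6582.46 + 524.89 = 39471.70
Import duty = 39471.70 × 16.1% = 6354.94
Buyer bears: inland to port 1576.50 + export clearance 81.39 + origin terminal 840.62 + freight 6582.46 + insurance 524.89 + destination terminal 1321.26 + brokerage 170.20 + delivery 525.34 + duty 6354.94 = 17977.60
Landed cost = invoice 29865.84 + 17977.60 = 47843.44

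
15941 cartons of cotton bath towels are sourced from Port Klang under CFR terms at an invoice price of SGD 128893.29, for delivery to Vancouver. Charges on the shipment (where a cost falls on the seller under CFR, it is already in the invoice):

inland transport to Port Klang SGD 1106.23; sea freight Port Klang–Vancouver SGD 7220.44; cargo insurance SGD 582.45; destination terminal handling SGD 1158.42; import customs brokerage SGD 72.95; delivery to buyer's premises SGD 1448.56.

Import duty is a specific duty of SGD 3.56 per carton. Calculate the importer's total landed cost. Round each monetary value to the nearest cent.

Total landed cost: SGD 188905.63

CFR: the seller pays costs through ocean freight to the destination port, but not insurance.
Already in the invoice (seller's account under CFR): inland to port, freight — exclude.
CIF value = CFR price + insurance = 128893.29 + 582.45 = 129475.74
Import duty = 15941 × 3.56 = 56749.96
Buyer bears: insurance 582.45 + destination terminal 1158.42 + brokerage 72.95 + delivery 1448.56 + duty 56749.96 = 60012.34
Landed cost = invoice 128893.29 + 60012.34 = 188905.63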